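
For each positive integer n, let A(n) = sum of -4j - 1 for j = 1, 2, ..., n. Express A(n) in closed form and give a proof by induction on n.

A(n) = -n(2n + 3)

We claim A(n) = -n(2n + 3) for all n ≥ 1.
Base case (n = 1): A(1) = -5, and the closed form gives -5. They agree.
For the inductive step, assume it holds for an arbitrary j ≥ 1, so A(j) = j(-2j - 3).
Then A(j+1) = A(j) + (-4j - 5) = (j(-2j - 3)) + (-4j - 5).
Simplifying, A(j+1) = -(j + 1)(2j + 5) = -(j+1)(2(j+1) + 3),
which is the closed form with n = j+1.
By induction, the statement is established for all n ≥ 1.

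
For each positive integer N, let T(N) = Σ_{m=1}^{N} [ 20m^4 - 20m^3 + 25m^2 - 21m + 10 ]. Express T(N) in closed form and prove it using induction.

T(N) = N(4N^4 + 5N^3 + 5N^2 - 3N + 3)

We claim T(N) = N(4N^4 + 5N^3 + 5N^2 - 3N + 3) for all N ≥ 1.
Base step (N = 1): T(1) = 14, and the closed form gives 14. They agree.
Inductive step: suppose the statement holds for some m ≥ 1, so T(m) = m(4m^4 + 5m^3 + 5m^2 - 3m + 3).
Then T(m+1) = T(m) + (20m^4 + 60m^3 + 85m^2 + 49m + 14) = (m(4m^4 + 5m^3 + 5m^2 - 3m + 3)) + (20m^4 + 60m^3 + 85m^2 + 49m + 14).
Simplifying, T(m+1) = (m + 1)(4m^4 + 21m^3 + 44m^2 + 38m + 14) = (m+1)(4(m+1)^4 + 5(m+1)^3 + 5(m+1)^2 - 3(m+1) + 3),
which is the closed form with N = m+1.
By the principle of mathematical induction, the result holds for all N ≥ 1.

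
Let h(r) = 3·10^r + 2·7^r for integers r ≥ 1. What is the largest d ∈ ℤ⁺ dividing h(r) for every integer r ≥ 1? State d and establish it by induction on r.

d = 2

Computing the first values: h(1) = 44 and h(2) = 398; gcd(44, 398) = 2, so d ≤ 2.
We prove 2 | 3·10^r + 2·7^r for all r ≥ 1 by induction on r.
For the base case r = 1: h(1) = 44 = 2·(22), so 2 | h(1).
Suppose the result is true for r = m, i.e. 2 | h(m). Then
h(m+1) − 10·h(m) = (3·10^(m+1) + 2·7^(m+1)) − 10·(3·10^m + 2·7^m) = (2)·7^m·(7 − 10) = (-6)·7^m. Since 2 | h(m) by the inductive hypothesis, 2 | 10·h(m); and 2 | -6 since -6 = 2·-3. Therefore 2 | h(m+1).
By the principle of mathematical induction, the result holds for all r ≥ 1.
Therefore the largest such d is 2.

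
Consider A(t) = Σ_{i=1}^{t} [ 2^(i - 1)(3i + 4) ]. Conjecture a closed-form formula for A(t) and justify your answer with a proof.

We claim A(t) = 2^t(3t + 1) - 1 for all t ≥ 1.
For the base case t = 1: A(1) = 7, and the closed form gives 7. They agree.
Suppose the result is true for t = i, so A(i) = 2^i(3i + 1) - 1.
Then A(i+1) = A(i) + (2^i(3i + 7)) = (2^i(3i + 1) - 1) + (2^i(3i + 7)).
Simplifying, A(i+1) = 6·2^i·i + 8·2^i - 1 = 2^(i+1)(3(i+1) + 1) - 1,
which is the closed form with t = i+1.
Hence, by induction on t, the claim holds for every t ≥ 1.

A(t) = 2^t(3t + 1) - 1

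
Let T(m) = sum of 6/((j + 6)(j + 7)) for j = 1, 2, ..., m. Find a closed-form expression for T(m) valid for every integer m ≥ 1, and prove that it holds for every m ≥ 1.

We claim T(m) = 6m/(7(m + 7)) for all m ≥ 1.
Base step (m = 1): T(1) = 3/28, and the closed form gives 3/28. They agree.
Inductive step: assume the claim holds for m = j, so T(j) = 6j/(7(j + 7)).
Then T(j+1) = T(j) + (6/((j + 7)(j + 8))) = (6j/(7(j + 7))) + (6/((j + 7)(j + 8))).
Simplifying, T(j+1) = 6(j + 1)/(7(j + 8)) = 6(j+1)/(7((j+1) + 7)),
which is the closed form with m = j+1.
Hence, by induction on m, the claim holds for every m ≥ 1.

T(m) = 6m/(7(m + 7))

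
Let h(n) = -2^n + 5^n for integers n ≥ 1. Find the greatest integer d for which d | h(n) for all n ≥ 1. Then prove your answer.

d = 3

Computing the first values: h(1) = 3 and h(2) = 21; gcd(3, 21) = 3, so d ≤ 3.
We prove 3 | -2^n + 5^n for all n ≥ 1 by induction on n.
Base step (n = 1): h(1) = 3 = 3·(1), so 3 | h(1).
Inductive step: suppose the statement holds for some k ≥ 1, i.e. 3 | h(k). Then
5^{k+1} − 2^{k+1} = 5·5^k − 2·2^k = 5·(5^k − 2^k) + (3)·2^k. The first term is divisible by 3 by the inductive hypothesis, and the second term (3)·2^k is divisible by 3 since 3 | 3. Hence 3 | h(k+1).
Hence, by induction on n, the claim holds for every n ≥ 1.
Therefore the largest such d is 3.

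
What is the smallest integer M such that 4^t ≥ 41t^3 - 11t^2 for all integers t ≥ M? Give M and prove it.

M = 7

At t = 6: 4096 < 8460, so the inequality fails and M ≥ 7. We prove 4^t ≥ 41t^3 - 11t^2 for all t ≥ 7.
When t = 7: 4^t = 16384 and 41t^3 - 11t^2 = 13524, so 16384 ≥ 13524.
For the inductive step, assume it holds for an arbitrary k ≥ 7, so 4^k ≥ 41k^3 - 11k^2.
Then 4^(k + 1) = 4·(4^k) ≥ 4·(41k^3 - 11k^2).
Also, for k ≥ 7 we have 4·(41k^3 - 11k^2) ≥ 41(k+1)^3 - 11(k+1)^2, since 4·(41k^3 - 11k^2) − (41(k+1)^3 - 11(k+1)^2) = 123k^3 - 156k^2 - 101k - 30, which is nonnegative for all k ≥ 7.
Combining, 4^(k + 1) ≥ 41(k+1)^3 - 11(k+1)^2.
By induction, the statement is established for all t ≥ 7.
Hence the smallest such M is 7.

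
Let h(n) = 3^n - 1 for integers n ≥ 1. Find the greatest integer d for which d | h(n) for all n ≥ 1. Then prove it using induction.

Computing the first values: h(1) = 2 and h(2) = 8; gcd(2, 8) = 2, so d ≤ 2.
We prove 2 | 3^n - 1 for all n ≥ 1 by induction on n.
Base step (n = 1): h(1) = 2 = 2·(1), so 2 | h(1).
Inductive step: suppose the statement holds for some m ≥ 1, i.e. 2 | h(m). Then
3^{m+1} − 1^{m+1} = 3·3^m − 1·1^m = 3·(3^m − 1^m) + (2)·1^m. The first term is divisible by 2 by the inductive hypothesis, and the second term (2)·1^m is divisible by 2 since 2 | 2. Hence 2 | h(m+1).
This completes the induction.
Therefore the largest such d is 2.

d = 2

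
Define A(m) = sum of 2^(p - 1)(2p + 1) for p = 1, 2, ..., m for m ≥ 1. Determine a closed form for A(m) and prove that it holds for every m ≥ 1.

A(m) = 2^m(2m - 1) + 1

We claim A(m) = 2^m(2m - 1) + 1 for all m ≥ 1.
Base step (m = 1): A(1) = 3, and the closed form gives 3. They agree.
Inductive step: assume the claim holds for m = p, so A(p) = 2^p(2p - 1) + 1.
Then A(p+1) = A(p) + (2^p(2p + 3)) = (2^p(2p - 1) + 1) + (2^p(2p + 3)).
Simplifying, A(p+1) = 2^(p + 1) + 2^(p + 2)p + 1 = 2^(p+1)(2(p+1) - 1) + 1,
which is the closed form with m = p+1.
By the principle of mathematical induction, the result holds for all m ≥ 1.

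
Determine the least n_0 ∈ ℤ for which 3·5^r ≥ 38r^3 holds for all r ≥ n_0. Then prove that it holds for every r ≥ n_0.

n_0 = 5

At r = 4: 1875 < 2432, so the inequality fails and n_0 ≥ 5. We prove 3·5^r ≥ 38r^3 for all r ≥ 5.
When r = 5: 3·5^r = 9375 and 38r^3 = 4750, so 9375 ≥ 4750.
For the inductive step, assume it holds for an arbitrary m ≥ 5, so 3·5^m ≥ 38m^3.
Then 3·5^(m + 1) = 5·(3·5^m) ≥ 5·(38m^3).
Also, for m ≥ 5 we have 5·(38m^3) ≥ 38(m+1)^3, since 5 ≥ (1 + 1/m)^3 for all m ≥ 5.
Combining, 3·5^(m + 1) ≥ 38(m+1)^3.
By the principle of mathematical induction, the result holds for all r ≥ 5.
Hence the smallest such n_0 is 5.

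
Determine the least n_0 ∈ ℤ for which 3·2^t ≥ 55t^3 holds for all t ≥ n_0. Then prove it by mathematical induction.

At t = 16: 196608 < 225280, so the inequality fails and n_0 ≥ 17. We prove 3·2^t ≥ 55t^3 for all t ≥ 17.
For the base case t = 17: 3·2^t = 393216 and 55t^3 = 270215, so 393216 ≥ 270215.
Suppose the result is true for t = m, so 3·2^m ≥ 55m^3.
Then 3·2^(m + 1) = 2·(3·2^m) ≥ 2·(55m^3).
Also, for m ≥ 17 we have 2·(55m^3) ≥ 55(m+1)^3, since 2 ≥ (1 + 1/m)^3 for all m ≥ 17.
Combining, 3·2^(m + 1) ≥ 55(m+1)^3.
By the principle of mathematical induction, the result holds for all t ≥ 17.
Hence the smallest such n_0 is 17.

n_0 = 17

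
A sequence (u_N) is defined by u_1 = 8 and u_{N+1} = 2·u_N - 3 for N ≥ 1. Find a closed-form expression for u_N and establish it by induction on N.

Computing the first terms: u_1 = 8, u_2 = 13, u_3 = 23. This suggests u_N = 5·2^(N - 1) + 3.
Base case (N = 1): the formula gives 8 = 8 = u_1.
Suppose the result is true for N = p, so u_p = 5·2^(p - 1) + 3.
Then u_{p+1} = 2·u_p - 3 = 2·(5·2^(p - 1) + 3) - 3 = 5·2^p + 3 = 5·2^((p+1) - 1) + 3,
which is the claimed formula at N = p+1.
This completes the induction.

u_N = 5·2^(N - 1) + 3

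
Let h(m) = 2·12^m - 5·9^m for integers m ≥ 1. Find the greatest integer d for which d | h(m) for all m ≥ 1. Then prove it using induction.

d = 3

Computing the first values: h(1) = -21 and h(2) = -117; gcd(-21, -117) = 3, so d ≤ 3.
We prove 3 | 2·12^m - 5·9^m for all m ≥ 1 by induction on m.
Base case (m = 1): h(1) = -21 = 3·(-7), so 3 | h(1).
Inductive step: assume the claim holds for m = r, i.e. 3 | h(r). Then
h(r+1) − 12·h(r) = (2·12^(r+1) - 5·9^(r+1)) − 12·(2·12^r - 5·9^r) = (-5)·9^r·(9 − 12) = (15)·9^r. Since 3 | h(r) by the inductive hypothesis, 3 | 12·h(r); and 3 | 15 since 15 = 3·5. Therefore 3 | h(r+1).
By the principle of mathematical induction, the result holds for all m ≥ 1.
Therefore the largest such d is 3.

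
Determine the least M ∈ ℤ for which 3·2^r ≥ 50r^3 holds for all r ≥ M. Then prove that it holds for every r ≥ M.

At r = 16: 196608 < 204800, so the inequality fails and M ≥ 17. We prove 3·2^r ≥ 50r^3 for all r ≥ 17.
For the base case r = 17: 3·2^r = 393216 and 50r^3 = 245650, so 393216 ≥ 245650.
For the inductive step, assume it holds for an arbitrary j ≥ 17, so 3·2^j ≥ 50j^3.
Then 3·2^(j + 1) = 2·(3·2^j) ≥ 2·(50j^3).
Also, for j ≥ 17 we have 2·(50j^3) ≥ 50(j+1)^3, since 2 ≥ (1 + 1/j)^3 for all j ≥ 17.
Combining, 3·2^(j + 1) ≥ 50(j+1)^3.
By induction, the statement is established for all r ≥ 17.
Hence the smallest such M is 17.

M = 17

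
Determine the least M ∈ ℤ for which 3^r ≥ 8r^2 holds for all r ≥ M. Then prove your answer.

M = 5

At r = 4: 81 < 128, so the inequality fails and M ≥ 5. We prove 3^r ≥ 8r^2 for all r ≥ 5.
Base step (r = 5): 3^r = 243 and 8r^2 = 200, so 243 ≥ 200.
Inductive step: assume the claim holds for r = j, so 3^j ≥ 8j^2.
Then 3^(j + 1) = 3·(3^j) ≥ 3·(8j^2).
Also, for j ≥ 5 we have 3·(8j^2) ≥ 8(j+1)^2, since 3 ≥ (1 + 1/j)^2 for all j ≥ 5.
Combining, 3^(j + 1) ≥ 8(j+1)^2.
This completes the induction.
Hence the smallest such M is 5.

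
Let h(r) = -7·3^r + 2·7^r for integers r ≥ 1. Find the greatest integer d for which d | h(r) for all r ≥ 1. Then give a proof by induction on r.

d = 7

Computing the first values: h(1) = -7 and h(2) = 35; gcd(-7, 35) = 7, so d ≤ 7.
We prove 7 | -7·3^r + 2·7^r for all r ≥ 1 by induction on r.
For the base case r = 1: h(1) = -7 = 7·(-1), so 7 | h(1).
Inductive step: suppose the statement holds for some i ≥ 1, i.e. 7 | h(i). Then
h(i+1) − 7·h(i) = (-7·3^(i+1) + 2·7^(i+1)) − 7·(-7·3^i + 2·7^i) = (-7)·3^i·(3 − 7) = (28)·3^i. Since 7 | h(i) by the inductive hypothesis, 7 | 7·h(i); and 7 | 28 since 28 = 7·4. Therefore 7 | h(i+1).
By induction, the statement is established for all r ≥ 1.
Therefore the largest such d is 7.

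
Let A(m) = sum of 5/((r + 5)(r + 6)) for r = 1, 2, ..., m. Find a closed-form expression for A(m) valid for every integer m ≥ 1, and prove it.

We claim A(m) = 5m/(6(m + 6)) for all m ≥ 1.
For the base case m = 1: A(1) = 5/42, and the closed form gives 5/42. They agree.
Suppose the result is true for m = r, so A(r) = 5r/(6(r + 6)).
Then A(r+1) = A(r) + (5/((r + 6)(r + 7))) = (5r/(6(r + 6))) + (5/((r + 6)(r + 7))).
Simplifying, A(r+1) = 5(r + 1)/(6(r + 7)) = 5(r+1)/(6((r+1) + 6)),
which is the closed form with m = r+1.
Hence, by induction on m, the claim holds for every m ≥ 1.

A(m) = 5m/(6(m + 6))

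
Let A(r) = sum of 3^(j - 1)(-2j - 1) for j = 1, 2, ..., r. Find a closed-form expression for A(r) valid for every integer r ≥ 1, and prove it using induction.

We claim A(r) = -3^r·r for all r ≥ 1.
For the base case r = 1: A(1) = -3, and the closed form gives -3. They agree.
Suppose the result is true for r = j, so A(j) = -3^j·j.
Then A(j+1) = A(j) + (3^j(-2j - 3)) = (-3^j·j) + (3^j(-2j - 3)).
Simplifying, A(j+1) = 3^(j + 1)(-j - 1) = -3^(j+1)·(j+1),
which is the closed form with r = j+1.
By induction, the statement is established for all r ≥ 1.

A(r) = -3^r·r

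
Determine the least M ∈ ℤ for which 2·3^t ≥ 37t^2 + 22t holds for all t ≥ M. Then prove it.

M = 7

At t = 6: 1458 < 1464, so the inequality fails and M ≥ 7. We prove 2·3^t ≥ 37t^2 + 22t for all t ≥ 7.
Base case (t = 7): 2·3^t = 4374 and 37t^2 + 22t = 1967, so 4374 ≥ 1967.
For the inductive step, assume it holds for an arbitrary j ≥ 7, so 2·3^j ≥ 37j^2 + 22j.
Then 2·3^(j + 1) = 3·(2·3^j) ≥ 3·(37j^2 + 22j).
Also, for j ≥ 7 we have 3·(37j^2 + 22j) ≥ 37(j+1)^2 + 22(j+1), since 3·(37j^2 + 22j) − (37(j+1)^2 + 22(j+1)) = 74j^2 - 30j - 59, which is nonnegative for all j ≥ 7.
Combining, 2·3^(j + 1) ≥ 37(j+1)^2 + 22(j+1).
This completes the induction.
Hence the smallest such M is 7.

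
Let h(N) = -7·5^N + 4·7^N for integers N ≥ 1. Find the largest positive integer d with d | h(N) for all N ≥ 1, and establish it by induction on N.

Computing the first values: h(1) = -7 and h(2) = 21; gcd(-7, 21) = 7, so d ≤ 7.
We prove 7 | -7·5^N + 4·7^N for all N ≥ 1 by induction on N.
For the base case N = 1: h(1) = -7 = 7·(-1), so 7 | h(1).
For the inductive step, assume it holds for an arbitrary r ≥ 1, i.e. 7 | h(r). Then
h(r+1) − 7·h(r) = (-7·5^(r+1) + 4·7^(r+1)) − 7·(-7·5^r + 4·7^r) = (-7)·5^r·(5 − 7) = (14)·5^r. Since 7 | h(r) by the inductive hypothesis, 7 | 7·h(r); and 7 | 14 since 14 = 7·2. Therefore 7 | h(r+1).
By induction, the statement is established for all N ≥ 1.
Therefore the largest such d is 7.

d = 7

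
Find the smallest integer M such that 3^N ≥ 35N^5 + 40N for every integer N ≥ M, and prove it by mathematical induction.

At N = 15: 14348907 < 26578725, so the inequality fails and M ≥ 16. We prove 3^N ≥ 35N^5 + 40N for all N ≥ 16.
Base case (N = 16): 3^N = 43046721 and 35N^5 + 40N = 36700800, so 43046721 ≥ 36700800.
For the inductive step, assume it holds for an arbitrary p ≥ 16, so 3^p ≥ 35p^5 + 40p.
Then 3^(p + 1) = 3·(3^p) ≥ 3·(35p^5 + 40p).
Also, for p ≥ 16 we have 3·(35p^5 + 40p) ≥ 35(p+1)^5 + 40(p+1), since 3·(35p^5 + 40p) − (35(p+1)^5 + 40(p+1)) = 70p^5 - 175p^4 - 350p^3 - 350p^2 - 95p - 75, which is nonnegative for all p ≥ 16.
Combining, 3^(p + 1) ≥ 35(p+1)^5 + 40(p+1).
Hence, by induction on N, the claim holds for every N ≥ 16.
Hence the smallest such M is 16.

M = 16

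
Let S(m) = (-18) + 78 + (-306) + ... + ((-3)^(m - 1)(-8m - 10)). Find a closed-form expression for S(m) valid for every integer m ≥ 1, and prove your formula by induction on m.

S(m) = (-3)^m(2m + 3) - 3

We claim S(m) = (-3)^m(2m + 3) - 3 for all m ≥ 1.
Base step (m = 1): S(1) = -18, and the closed form gives -18. They agree.
Inductive step: assume the claim holds for m = p, so S(p) = (-3)^p(2p + 3) - 3.
Then S(p+1) = S(p) + ((-3)^p(-8p - 18)) = ((-3)^p(2p + 3) - 3) + ((-3)^p(-8p - 18)).
Simplifying, S(p+1) = -6(-3)^p·p - 15(-3)^p - 3 = (-3)^(p+1)(2(p+1) + 3) - 3,
which is the closed form with m = p+1.
This completes the induction.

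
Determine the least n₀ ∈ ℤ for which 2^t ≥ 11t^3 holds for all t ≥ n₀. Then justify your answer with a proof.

n₀ = 16

At t = 15: 32768 < 37125, so the inequality fails and n₀ ≥ 16. We prove 2^t ≥ 11t^3 for all t ≥ 16.
When t = 16: 2^t = 65536 and 11t^3 = 45056, so 65536 ≥ 45056.
Inductive step: suppose the statement holds for some k ≥ 16, so 2^k ≥ 11k^3.
Then 2^(k + 1) = 2·(2^k) ≥ 2·(11k^3).
Also, for k ≥ 16 we have 2·(11k^3) ≥ 11(k+1)^3, since 2 ≥ (1 + 1/k)^3 for all k ≥ 16.
Combining, 2^(k + 1) ≥ 11(k+1)^3.
By induction, the statement is established for all t ≥ 16.
Hence the smallest such n₀ is 16.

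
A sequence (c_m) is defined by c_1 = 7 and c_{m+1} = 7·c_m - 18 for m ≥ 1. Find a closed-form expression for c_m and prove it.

c_m = 4·7^(m - 1) + 3

Computing the first terms: c_1 = 7, c_2 = 31, c_3 = 199. This suggests c_m = 4·7^(m - 1) + 3.
Base case (m = 1): the formula gives 7 = 7 = c_1.
Inductive step: suppose the statement holds for some r ≥ 1, so c_r = 4·7^(r - 1) + 3.
Then c_{r+1} = 7·c_r - 18 = 7·(4·7^(r - 1) + 3) - 18 = 4·7^r + 3 = 4·7^((r+1) - 1) + 3,
which is the claimed formula at m = r+1.
This completes the induction.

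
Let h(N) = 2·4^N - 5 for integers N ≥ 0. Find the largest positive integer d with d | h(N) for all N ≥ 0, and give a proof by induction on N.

d = 3

Computing the first values: h(0) = -3 and h(1) = 3; gcd(-3, 3) = 3, so d ≤ 3.
We prove 3 | 2·4^N - 5 for all N ≥ 0 by induction on N.
When N = 0: h(0) = -3 = 3·(-1), so 3 | h(0).
For the inductive step, assume it holds for an arbitrary p ≥ 0, i.e. 3 | h(p). Then
h(p+1) = 2·4^(p+1) - 5 = 4·(2·4^p - 5) + 15 = 4·h(p) + 15. The first term is divisible by 3 by the inductive hypothesis, and 15 is divisible by 3. Hence 3 | h(p+1).
This completes the induction.
Therefore the largest such d is 3.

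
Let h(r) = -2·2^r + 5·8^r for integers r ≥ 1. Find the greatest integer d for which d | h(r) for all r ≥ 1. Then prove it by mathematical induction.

d = 12

Computing the first values: h(1) = 36 and h(2) = 312; gcd(36, 312) = 12, so d ≤ 12.
We prove 12 | -2·2^r + 5·8^r for all r ≥ 1 by induction on r.
Base step (r = 1): h(1) = 36 = 12·(3), so 12 | h(1).
Suppose the result is true for r = i, i.e. 12 | h(i). Then
h(i+1) − 8·h(i) = (-2·2^(i+1) + 5·8^(i+1)) − 8·(-2·2^i + 5·8^i) = (-2)·2^i·(2 − 8) = (12)·2^i. Since 12 | h(i) by the inductive hypothesis, 12 | 8·h(i); and 12 | 12 since 12 = 12·1. Therefore 12 | h(i+1).
Hence, by induction on r, the claim holds for every r ≥ 1.
Therefore the largest such d is 12.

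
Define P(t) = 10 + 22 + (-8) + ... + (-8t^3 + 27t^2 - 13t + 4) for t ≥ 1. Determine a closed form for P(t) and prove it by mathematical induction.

We claim P(t) = -t(2t^3 - 5t^2 - 5t - 2) for all t ≥ 1.
Base step (t = 1): P(1) = 10, and the closed form gives 10. They agree.
Inductive step: suppose the statement holds for some r ≥ 1, so P(r) = r(-2r^3 + 5r^2 + 5r + 2).
Then P(r+1) = P(r) + (-8r^3 + 3r^2 + 17r + 10) = (r(-2r^3 + 5r^2 + 5r + 2)) + (-8r^3 + 3r^2 + 17r + 10).
Simplifying, P(r+1) = -(r + 1)(2r^3 + r^2 - 9r - 10) = -(r+1)(2(r+1)^3 - 5(r+1)^2 - 5(r+1) - 2),
which is the closed form with t = r+1.
By induction, the statement is established for all t ≥ 1.

P(t) = -t(2t^3 - 5t^2 - 5t - 2)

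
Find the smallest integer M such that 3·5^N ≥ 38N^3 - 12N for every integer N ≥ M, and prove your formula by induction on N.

At N = 4: 1875 < 2384, so the inequality fails and M ≥ 5. We prove 3·5^N ≥ 38N^3 - 12N for all N ≥ 5.
Base case (N = 5): 3·5^N = 9375 and 38N^3 - 12N = 4690, so 9375 ≥ 4690.
Inductive step: assume the claim holds for N = k, so 3·5^k ≥ 38k^3 - 12k.
Then 3·5^(k + 1) = 5·(3·5^k) ≥ 5·(38k^3 - 12k).
Also, for k ≥ 5 we have 5·(38k^3 - 12k) ≥ 38(k+1)^3 - 12(k+1), since 5·(38k^3 - 12k) − (38(k+1)^3 - 12(k+1)) = 152k^3 - 114k^2 - 162k - 26, which is nonnegative for all k ≥ 5.
Combining, 3·5^(k + 1) ≥ 38(k+1)^3 - 12(k+1).
By the principle of mathematical induction, the result holds for all N ≥ 5.
Hence the smallest such M is 5.

M = 5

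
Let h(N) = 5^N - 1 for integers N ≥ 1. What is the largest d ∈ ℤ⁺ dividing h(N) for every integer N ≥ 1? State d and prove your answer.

d = 4

Computing the first values: h(1) = 4 and h(2) = 24; gcd(4, 24) = 4, so d ≤ 4.
We prove 4 | 5^N - 1 for all N ≥ 1 by induction on N.
Base case (N = 1): h(1) = 4 = 4·(1), so 4 | h(1).
For the inductive step, assume it holds for an arbitrary j ≥ 1, i.e. 4 | h(j). Then
5^{j+1} − 1^{j+1} = 5·5^j − 1·1^j = 5·(5^j − 1^j) + (4)·1^j. The first term is divisible by 4 by the inductive hypothesis, and the second term (4)·1^j is divisible by 4 since 4 | 4. Hence 4 | h(j+1).
Hence, by induction on N, the claim holds for every N ≥ 1.
Therefore the largest such d is 4.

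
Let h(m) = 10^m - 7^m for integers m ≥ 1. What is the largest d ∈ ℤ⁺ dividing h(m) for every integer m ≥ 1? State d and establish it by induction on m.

Computing the first values: h(1) = 3 and h(2) = 51; gcd(3, 51) = 3, so d ≤ 3.
We prove 3 | 10^m - 7^m for all m ≥ 1 by induction on m.
When m = 1: h(1) = 3 = 3·(1), so 3 | h(1).
Suppose the result is true for m = r, i.e. 3 | h(r). Then
10^{r+1} − 7^{r+1} = 10·10^r − 7·7^r = 10·(10^r − 7^r) + (3)·7^r. The first term is divisible by 3 by the inductive hypothesis, and the second term (3)·7^r is divisible by 3 since 3 | 3. Hence 3 | h(r+1).
This completes the induction.
Therefore the largest such d is 3.

d = 3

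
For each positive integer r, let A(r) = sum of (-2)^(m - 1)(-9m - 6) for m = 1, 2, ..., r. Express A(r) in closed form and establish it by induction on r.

A(r) = 3(-2)^r(r + 1) - 3

We claim A(r) = 3(-2)^r(r + 1) - 3 for all r ≥ 1.
For the base case r = 1: A(1) = -15, and the closed form gives -15. They agree.
For the inductive step, assume it holds for an arbitrary m ≥ 1, so A(m) = 3(-2)^m(m + 1) - 3.
Then A(m+1) = A(m) + ((-2)^m(-9m - 15)) = (3(-2)^m(m + 1) - 3) + ((-2)^m(-9m - 15)).
Simplifying, A(m+1) = -6(-2)^m·m - 12(-2)^m - 3 = 3(-2)^(m+1)((m+1) + 1) - 3,
which is the closed form with r = m+1.
This completes the induction.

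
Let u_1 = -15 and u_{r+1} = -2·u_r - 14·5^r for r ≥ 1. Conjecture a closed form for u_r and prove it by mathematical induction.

Computing the first terms: u_1 = -15, u_2 = -40, u_3 = -270. This suggests u_r = -5(-2)^(r - 1) - 2·5^r.
Base step (r = 1): the formula gives -15 = -15 = u_1.
For the inductive step, assume it holds for an arbitrary i ≥ 1, so u_i = -5(-2)^(i - 1) - 2·5^i.
Then u_{i+1} = -2·u_i - 14·5^i = -2·(-5(-2)^(i - 1) - 2·5^i) - 14·5^i = -5(-2)^i - 2·5^(i + 1) = -5(-2)^((i+1) - 1) - 2·5^(i+1),
which is the claimed formula at r = i+1.
By induction, the statement is established for all r ≥ 1.

u_r = -5(-2)^(r - 1) - 2·5^r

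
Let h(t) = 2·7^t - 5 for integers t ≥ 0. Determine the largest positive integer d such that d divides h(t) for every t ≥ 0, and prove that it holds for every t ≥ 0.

d = 3

Computing the first values: h(0) = -3 and h(1) = 9; gcd(-3, 9) = 3, so d ≤ 3.
We prove 3 | 2·7^t - 5 for all t ≥ 0 by induction on t.
For the base case t = 0: h(0) = -3 = 3·(-1), so 3 | h(0).
Inductive step: suppose the statement holds for some r ≥ 0, i.e. 3 | h(r). Then
h(r+1) = 2·7^(r+1) - 5 = 7·(2·7^r - 5) + 30 = 7·h(r) + 30. The first term is divisible by 3 by the inductive hypothesis, and 30 is divisible by 3. Hence 3 | h(r+1).
This completes the induction.
Therefore the largest such d is 3.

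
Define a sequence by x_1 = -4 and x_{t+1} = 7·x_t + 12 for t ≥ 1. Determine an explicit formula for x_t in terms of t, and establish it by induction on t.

x_t = -2·7^(t - 1) - 2

Computing the first terms: x_1 = -4, x_2 = -16, x_3 = -100. This suggests x_t = -2·7^(t - 1) - 2.
Base step (t = 1): the formula gives -4 = -4 = x_1.
Suppose the result is true for t = m, so x_m = -2·7^(m - 1) - 2.
Then x_{m+1} = 7·x_m + 12 = 7·(-2·7^(m - 1) - 2) + 12 = -2·7^m - 2 = -2·7^((m+1) - 1) - 2,
which is the claimed formula at t = m+1.
Hence, by induction on t, the claim holds for every t ≥ 1.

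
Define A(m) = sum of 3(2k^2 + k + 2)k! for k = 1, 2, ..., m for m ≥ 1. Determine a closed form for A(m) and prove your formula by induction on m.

A(m) = (6m + 3)(m + 1)! - 3

We claim A(m) = (6m + 3)(m + 1)! - 3 for all m ≥ 1.
Base step (m = 1): A(1) = 15, and the closed form gives 15. They agree.
For the inductive step, assume it holds for an arbitrary k ≥ 1, so A(k) = (6k + 3)(k + 1)! - 3.
Then A(k+1) = A(k) + (3(2k^2 + 5k + 5)(k + 1)!) = ((6k + 3)(k + 1)! - 3) + (3(2k^2 + 5k + 5)(k + 1)!).
Simplifying, A(k+1) = (6(k+1) + 3)((k+1) + 1)! - 3,
which is the closed form with m = k+1.
By induction, the statement is established for all m ≥ 1.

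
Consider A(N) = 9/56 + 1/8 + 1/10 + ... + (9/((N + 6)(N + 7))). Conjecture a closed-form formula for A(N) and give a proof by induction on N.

We claim A(N) = 9N/(7(N + 7)) for all N ≥ 1.
Base case (N = 1): A(1) = 9/56, and the closed form gives 9/56. They agree.
For the inductive step, assume it holds for an arbitrary m ≥ 1, so A(m) = 9m/(7(m + 7)).
Then A(m+1) = A(m) + (9/((m + 7)(m + 8))) = (9m/(7(m + 7))) + (9/((m + 7)(m + 8))).
Simplifying, A(m+1) = 9(m + 1)/(7(m + 8)) = 9(m+1)/(7((m+1) + 7)),
which is the closed form with N = m+1.
By induction, the statement is established for all N ≥ 1.

A(N) = 9N/(7(N + 7))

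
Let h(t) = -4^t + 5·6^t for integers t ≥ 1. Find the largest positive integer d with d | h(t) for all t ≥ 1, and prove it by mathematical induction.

Computing the first values: h(1) = 26 and h(2) = 164; gcd(26, 164) = 2, so d ≤ 2.
We prove 2 | -4^t + 5·6^t for all t ≥ 1 by induction on t.
When t = 1: h(1) = 26 = 2·(13), so 2 | h(1).
Inductive step: suppose the statement holds for some k ≥ 1, i.e. 2 | h(k). Then
h(k+1) − 6·h(k) = (-4^(k+1) + 5·6^(k+1)) − 6·(-4^k + 5·6^k) = (-1)·4^k·(4 − 6) = (2)·4^k. Since 2 | h(k) by the inductive hypothesis, 2 | 6·h(k); and 2 | 2 since 2 = 2·1. Therefore 2 | h(k+1).
Hence, by induction on t, the claim holds for every t ≥ 1.
Therefore the largest such d is 2.

d = 2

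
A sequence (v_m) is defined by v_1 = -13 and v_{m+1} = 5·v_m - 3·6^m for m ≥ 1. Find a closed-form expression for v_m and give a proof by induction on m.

Computing the first terms: v_1 = -13, v_2 = -83, v_3 = -523. This suggests v_m = 5^m - 3·6^m.
Base case (m = 1): the formula gives -13 = -13 = v_1.
Inductive step: suppose the statement holds for some r ≥ 1, so v_r = 5^r - 3·6^r.
Then v_{r+1} = 5·v_r - 3·6^r = 5·(5^r - 3·6^r) - 3·6^r = 5^(r + 1) - 3·6^(r + 1),
which is the claimed formula at m = r+1.
By induction, the statement is established for all m ≥ 1.

v_m = 5^m - 3·6^m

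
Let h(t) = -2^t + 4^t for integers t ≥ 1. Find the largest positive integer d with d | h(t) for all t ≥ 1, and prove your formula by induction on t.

Computing the first values: h(1) = 2 and h(2) = 12; gcd(2, 12) = 2, so d ≤ 2.
We prove 2 | -2^t + 4^t for all t ≥ 1 by induction on t.
For the base case t = 1: h(1) = 2 = 2·(1), so 2 | h(1).
Suppose the result is true for t = j, i.e. 2 | h(j). Then
4^{j+1} − 2^{j+1} = 4·4^j − 2·2^j = 4·(4^j − 2^j) + (2)·2^j. The first term is divisible by 2 by the inductive hypothesis, and the second term (2)·2^j is divisible by 2 since 2 | 2. Hence 2 | h(j+1).
By induction, the statement is established for all t ≥ 1.
Therefore the largest such d is 2.

d = 2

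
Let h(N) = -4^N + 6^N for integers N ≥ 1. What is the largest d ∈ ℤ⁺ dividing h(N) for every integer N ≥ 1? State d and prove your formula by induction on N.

Computing the first values: h(1) = 2 and h(2) = 20; gcd(2, 20) = 2, so d ≤ 2.
We prove 2 | -4^N + 6^N for all N ≥ 1 by induction on N.
Base step (N = 1): h(1) = 2 = 2·(1), so 2 | h(1).
Inductive step: suppose the statement holds for some p ≥ 1, i.e. 2 | h(p). Then
6^{p+1} − 4^{p+1} = 6·6^p − 4·4^p = 6·(6^p − 4^p) + (2)·4^p. The first term is divisible by 2 by the inductive hypothesis, and the second term (2)·4^p is divisible by 2 since 2 | 2. Hence 2 | h(p+1).
By induction, the statement is established for all N ≥ 1.
Therefore the largest such d is 2.

d = 2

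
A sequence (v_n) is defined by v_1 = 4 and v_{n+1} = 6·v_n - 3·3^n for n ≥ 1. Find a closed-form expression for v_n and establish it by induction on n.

v_n = 3^n + 6^(n - 1)

Computing the first terms: v_1 = 4, v_2 = 15, v_3 = 63. This suggests v_n = 3^n + 6^(n - 1).
When n = 1: the formula gives 4 = 4 = v_1.
Inductive step: suppose the statement holds for some j ≥ 1, so v_j = 3^j + 6^(j - 1).
Then v_{j+1} = 6·v_j - 3·3^j = 6·(3^j + 6^(j - 1)) - 3·3^j = 3^(j + 1) + 6^j = 3^(j+1) + 6^((j+1) - 1),
which is the claimed formula at n = j+1.
This completes the induction.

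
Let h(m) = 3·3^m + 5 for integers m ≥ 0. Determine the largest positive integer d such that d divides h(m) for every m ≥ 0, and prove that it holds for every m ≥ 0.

Computing the first values: h(0) = 8 and h(1) = 14; gcd(8, 14) = 2, so d ≤ 2.
We prove 2 | 3·3^m + 5 for all m ≥ 0 by induction on m.
Base case (m = 0): h(0) = 8 = 2·(4), so 2 | h(0).
Inductive step: suppose the statement holds for some k ≥ 0, i.e. 2 | h(k). Then
h(k+1) = 3·3^(k+1) + 5 = 3·(3·3^k + 5) - 10 = 3·h(k) - 10. The first term is divisible by 2 by the inductive hypothesis, and -10 is divisible by 2. Hence 2 | h(k+1).
By the principle of mathematical induction, the result holds for all m ≥ 0.
Therefore the largest such d is 2.

d = 2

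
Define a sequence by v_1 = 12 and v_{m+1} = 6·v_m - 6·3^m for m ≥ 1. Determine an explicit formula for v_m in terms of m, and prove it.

v_m = 2·3^m + 6^m

Computing the first terms: v_1 = 12, v_2 = 54, v_3 = 270. This suggests v_m = 2·3^m + 6^m.
For the base case m = 1: the formula gives 12 = 12 = v_1.
Inductive step: suppose the statement holds for some k ≥ 1, so v_k = 2·3^k + 6^k.
Then v_{k+1} = 6·v_k - 6·3^k = 6·(2·3^k + 6^k) - 6·3^k = 2·3^(k + 1) + 6^(k + 1),
which is the claimed formula at m = k+1.
By induction, the statement is established for all m ≥ 1.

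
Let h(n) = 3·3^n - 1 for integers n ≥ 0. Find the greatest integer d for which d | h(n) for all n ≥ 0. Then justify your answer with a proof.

d = 2

Computing the first values: h(0) = 2 and h(1) = 8; gcd(2, 8) = 2, so d ≤ 2.
We prove 2 | 3·3^n - 1 for all n ≥ 0 by induction on n.
For the base case n = 0: h(0) = 2 = 2·(1), so 2 | h(0).
For the inductive step, assume it holds for an arbitrary r ≥ 0, i.e. 2 | h(r). Then
h(r+1) = 3·3^(r+1) - 1 = 3·(3·3^r - 1) + 2 = 3·h(r) + 2. The first term is divisible by 2 by the inductive hypothesis, and 2 is divisible by 2. Hence 2 | h(r+1).
This completes the induction.
Therefore the largest such d is 2.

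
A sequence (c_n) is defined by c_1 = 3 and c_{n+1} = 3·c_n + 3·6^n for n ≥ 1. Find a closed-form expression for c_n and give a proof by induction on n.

c_n = -3^n + 6^n

Computing the first terms: c_1 = 3, c_2 = 27, c_3 = 189. This suggests c_n = -3^n + 6^n.
For the base case n = 1: the formula gives 3 = 3 = c_1.
Inductive step: assume the claim holds for n = k, so c_k = -3^k + 6^k.
Then c_{k+1} = 3·c_k + 3·6^k = 3·(-3^k + 6^k) + 3·6^k = -3^(k + 1) + 6^(k + 1),
which is the claimed formula at n = k+1.
By induction, the statement is established for all n ≥ 1.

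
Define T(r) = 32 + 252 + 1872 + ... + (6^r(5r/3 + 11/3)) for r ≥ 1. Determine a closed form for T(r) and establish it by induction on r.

We claim T(r) = 2·6^r(r + 2) - 4 for all r ≥ 1.
For the base case r = 1: T(1) = 32, and the closed form gives 32. They agree.
Inductive step: assume the claim holds for r = k, so T(k) = 2·6^k(k + 2) - 4.
Then T(k+1) = T(k) + (6^k(10k + 32)) = (2·6^k(k + 2) - 4) + (6^k(10k + 32)).
Simplifying, T(k+1) = 12·6^k·k + 36·6^k - 4 = 2·6^(k+1)((k+1) + 2) - 4,
which is the closed form with r = k+1.
By induction, the statement is established for all r ≥ 1.

T(r) = 2·6^r(r + 2) - 4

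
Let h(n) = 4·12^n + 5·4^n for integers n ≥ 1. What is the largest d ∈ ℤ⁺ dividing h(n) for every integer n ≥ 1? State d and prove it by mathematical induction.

d = 4

Computing the first values: h(1) = 68 and h(2) = 656; gcd(68, 656) = 4, so d ≤ 4.
We prove 4 | 4·12^n + 5·4^n for all n ≥ 1 by induction on n.
When n = 1: h(1) = 68 = 4·(17), so 4 | h(1).
Inductive step: assume the claim holds for n = p, i.e. 4 | h(p). Then
h(p+1) − 12·h(p) = (4·12^(p+1) + 5·4^(p+1)) − 12·(4·12^p + 5·4^p) = (5)·4^p·(4 − 12) = (-40)·4^p. Since 4 | h(p) by the inductive hypothesis, 4 | 12·h(p); and 4 | -40 since -40 = 4·-10. Therefore 4 | h(p+1).
By the principle of mathematical induction, the result holds for all n ≥ 1.
Therefore the largest such d is 4.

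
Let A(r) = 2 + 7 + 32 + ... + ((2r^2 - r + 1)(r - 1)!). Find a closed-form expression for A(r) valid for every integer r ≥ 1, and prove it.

A(r) = (2r + 1)r! - 1

We claim A(r) = (2r + 1)r! - 1 for all r ≥ 1.
Base step (r = 1): A(1) = 2, and the closed form gives 2. They agree.
Suppose the result is true for r = i, so A(i) = (2i + 1)i! - 1.
Then A(i+1) = A(i) + ((2i^2 + 3i + 2)i!) = ((2i + 1)i! - 1) + ((2i^2 + 3i + 2)i!).
Simplifying, A(i+1) = (2(i+1) + 1)(i+1)! - 1,
which is the closed form with r = i+1.
Hence, by induction on r, the claim holds for every r ≥ 1.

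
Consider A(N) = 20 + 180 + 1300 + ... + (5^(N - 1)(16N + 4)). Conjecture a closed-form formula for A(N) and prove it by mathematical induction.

A(N) = 4·5^N·N

We claim A(N) = 4·5^N·N for all N ≥ 1.
Base case (N = 1): A(1) = 20, and the closed form gives 20. They agree.
Inductive step: assume the claim holds for N = p, so A(p) = 4·5^p·p.
Then A(p+1) = A(p) + (5^p(16p + 20)) = (4·5^p·p) + (5^p(16p + 20)).
Simplifying, A(p+1) = 20·5^p(p + 1) = 4·5^(p+1)·(p+1),
which is the closed form with N = p+1.
By the principle of mathematical induction, the result holds for all N ≥ 1.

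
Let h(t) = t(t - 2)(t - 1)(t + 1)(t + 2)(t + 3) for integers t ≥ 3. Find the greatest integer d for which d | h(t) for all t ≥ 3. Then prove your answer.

d = 720

Computing the first values: h(3) = 720 and h(4) = 5040; gcd(720, 5040) = 720, so d ≤ 720.
We prove 720 | t(t - 2)(t - 1)(t + 1)(t + 2)(t + 3) for all t ≥ 3 by induction on t.
Base step (t = 3): h(3) = 720 = 720·(1), so 720 | h(3).
Inductive step: suppose the statement holds for some p ≥ 3, i.e. 720 | h(p). Then
h(p+1) − h(p) = (p-1)·p·(p+1)·(p+2)·(p+3)·(p+4) − (p-2)·(p-1)·p·(p+1)·(p+2)·(p+3) = (p-1)·p·(p+1)·(p+2)·(p+3)·[(p+4) − (p-2)] = 6·(p-1)·p·(p+1)·(p+2)·(p+3). The product of 5 consecutive integers is divisible by (5)! = 120, so h(p+1) − h(p) is divisible by 6·120 = 720. By the inductive hypothesis 720 | h(p), hence 720 | h(p+1).
Hence, by induction on t, the claim holds for every t ≥ 3.
Therefore the largest such d is 720.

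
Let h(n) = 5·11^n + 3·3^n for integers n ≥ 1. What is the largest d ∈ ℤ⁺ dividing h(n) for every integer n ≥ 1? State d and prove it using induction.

Computing the first values: h(1) = 64 and h(2) = 632; gcd(64, 632) = 8, so d ≤ 8.
We prove 8 | 5·11^n + 3·3^n for all n ≥ 1 by induction on n.
For the base case n = 1: h(1) = 64 = 8·(8), so 8 | h(1).
Suppose the result is true for n = i, i.e. 8 | h(i). Then
h(i+1) − 11·h(i) = (5·11^(i+1) + 3·3^(i+1)) − 11·(5·11^i + 3·3^i) = (3)·3^i·(3 − 11) = (-24)·3^i. Since 8 | h(i) by the inductive hypothesis, 8 | 11·h(i); and 8 | -24 since -24 = 8·-3. Therefore 8 | h(i+1).
By induction, the statement is established for all n ≥ 1.
Therefore the largest such d is 8.

d = 8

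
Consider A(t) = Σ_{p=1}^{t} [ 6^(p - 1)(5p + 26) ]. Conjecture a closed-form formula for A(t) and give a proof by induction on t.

We claim A(t) = 6^t(t + 5) - 5 for all t ≥ 1.
When t = 1: A(1) = 31, and the closed form gives 31. They agree.
For the inductive step, assume it holds for an arbitrary p ≥ 1, so A(p) = 6^p(p + 5) - 5.
Then A(p+1) = A(p) + (6^p(5p + 31)) = (6^p(p + 5) - 5) + (6^p(5p + 31)).
Simplifying, A(p+1) = 6^(p + 1)p + 6^(p + 2) - 5 = 6^(p+1)((p+1) + 5) - 5,
which is the closed form with t = p+1.
Hence, by induction on t, the claim holds for every t ≥ 1.

A(t) = 6^t(t + 5) - 5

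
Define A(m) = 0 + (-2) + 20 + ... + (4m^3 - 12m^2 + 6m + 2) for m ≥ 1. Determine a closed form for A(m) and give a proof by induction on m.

A(m) = m(m - 1)(m^2 - m - 3)

We claim A(m) = m(m - 1)(m^2 - m - 3) for all m ≥ 1.
Base step (m = 1): A(1) = 0, and the closed form gives 0. They agree.
Inductive step: suppose the statement holds for some p ≥ 1, so A(p) = p(p^3 - 2p^2 - 2p + 3).
Then A(p+1) = A(p) + (4p^3 - 6p) = (p(p^3 - 2p^2 - 2p + 3)) + (4p^3 - 6p).
Simplifying, A(p+1) = p(p + 1)(p^2 + p - 3) = (p+1)((p+1) - 1)((p+1)^2 - (p+1) - 3),
which is the closed form with m = p+1.
By induction, the statement is established for all m ≥ 1.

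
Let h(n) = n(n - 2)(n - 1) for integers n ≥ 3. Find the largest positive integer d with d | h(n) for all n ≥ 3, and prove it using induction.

d = 6

Computing the first values: h(3) = 6 and h(4) = 24; gcd(6, 24) = 6, so d ≤ 6.
We prove 6 | n(n - 2)(n - 1) for all n ≥ 3 by induction on n.
When n = 3: h(3) = 6 = 6·(1), so 6 | h(3).
Suppose the result is true for n = j, i.e. 6 | h(j). Then
h(j+1) − h(j) = (j-1)·j·(j+1) − (j-2)·(j-1)·j = (j-1)·j·[(j+1) − (j-2)] = 3·(j-1)·j. The product of 2 consecutive integers is divisible by (2)! = 2, so h(j+1) − h(j) is divisible by 3·2 = 6. By the inductive hypothesis 6 | h(j), hence 6 | h(j+1).
By induction, the statement is established for all n ≥ 3.
Therefore the largest such d is 6.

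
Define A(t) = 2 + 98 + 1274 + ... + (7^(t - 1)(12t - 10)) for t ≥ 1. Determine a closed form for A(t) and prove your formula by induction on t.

We claim A(t) = 2·7^t(t - 1) + 2 for all t ≥ 1.
When t = 1: A(1) = 2, and the closed form gives 2. They agree.
For the inductive step, assume it holds for an arbitrary r ≥ 1, so A(r) = 2·7^r(r - 1) + 2.
Then A(r+1) = A(r) + (7^r(12r + 2)) = (2·7^r(r - 1) + 2) + (7^r(12r + 2)).
Simplifying, A(r+1) = 14·7^r·r + 2 = 2·7^(r+1)((r+1) - 1) + 2,
which is the closed form with t = r+1.
This completes the induction.

A(t) = 2·7^t(t - 1) + 2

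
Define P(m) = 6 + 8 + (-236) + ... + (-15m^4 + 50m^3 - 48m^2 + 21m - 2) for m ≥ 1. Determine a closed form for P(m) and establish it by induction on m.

P(m) = -m(3m^4 - 5m^3 - 4m^2 + m - 1)

We claim P(m) = -m(3m^4 - 5m^3 - 4m^2 + m - 1) for all m ≥ 1.
When m = 1: P(1) = 6, and the closed form gives 6. They agree.
Inductive step: suppose the statement holds for some r ≥ 1, so P(r) = r(-3r^4 + 5r^3 + 4r^2 - r + 1).
Then P(r+1) = P(r) + (-15r^4 - 10r^3 + 12r^2 + 15r + 6) = (r(-3r^4 + 5r^3 + 4r^2 - r + 1)) + (-15r^4 - 10r^3 + 12r^2 + 15r + 6).
Simplifying, P(r+1) = -(r + 1)(3r^4 + 7r^3 - r^2 - 10r - 6) = -(r+1)(3(r+1)^4 - 5(r+1)^3 - 4(r+1)^2 + (r+1) - 1),
which is the closed form with m = r+1.
By induction, the statement is established for all m ≥ 1.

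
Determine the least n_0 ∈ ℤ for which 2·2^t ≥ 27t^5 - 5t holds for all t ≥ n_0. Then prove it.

n_0 = 28

At t = 27: 268435456 < 387420354, so the inequality fails and n_0 ≥ 28. We prove 2·2^t ≥ 27t^5 - 5t for all t ≥ 28.
Base step (t = 28): 2·2^t = 536870912 and 27t^5 - 5t = 464679796, so 536870912 ≥ 464679796.
Inductive step: assume the claim holds for t = k, so 2·2^k ≥ 27k^5 - 5k.
Then 2·2^(k + 1) = 2·(2·2^k) ≥ 2·(27k^5 - 5k).
Also, for k ≥ 28 we have 2·(27k^5 - 5k) ≥ 27(k+1)^5 - 5(k+1), since 2·(27k^5 - 5k) − (27(k+1)^5 - 5(k+1)) = 27k^5 - 135k^4 - 270k^3 - 270k^2 - 140k - 22, which is nonnegative for all k ≥ 28.
Combining, 2·2^(k + 1) ≥ 27(k+1)^5 - 5(k+1).
By the principle of mathematical induction, the result holds for all t ≥ 28.
Hence the smallest such n_0 is 28.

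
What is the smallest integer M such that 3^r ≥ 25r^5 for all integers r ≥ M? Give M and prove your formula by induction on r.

At r = 15: 14348907 < 18984375, so the inequality fails and M ≥ 16. We prove 3^r ≥ 25r^5 for all r ≥ 16.
For the base case r = 16: 3^r = 43046721 and 25r^5 = 26214400, so 43046721 ≥ 26214400.
Inductive step: suppose the statement holds for some k ≥ 16, so 3^k ≥ 25k^5.
Then 3^(k + 1) = 3·(3^k) ≥ 3·(25k^5).
Also, for k ≥ 16 we have 3·(25k^5) ≥ 25(k+1)^5, since 3 ≥ (1 + 1/k)^5 for all k ≥ 16.
Combining, 3^(k + 1) ≥ 25(k+1)^5.
This completes the induction.
Hence the smallest such M is 16.

M = 16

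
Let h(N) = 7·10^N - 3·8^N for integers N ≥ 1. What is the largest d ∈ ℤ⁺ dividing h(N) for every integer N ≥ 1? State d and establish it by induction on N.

Computing the first values: h(1) = 46 and h(2) = 508; gcd(46, 508) = 2, so d ≤ 2.
We prove 2 | 7·10^N - 3·8^N for all N ≥ 1 by induction on N.
Base case (N = 1): h(1) = 46 = 2·(23), so 2 | h(1).
Suppose the result is true for N = m, i.e. 2 | h(m). Then
h(m+1) − 10·h(m) = (7·10^(m+1) - 3·8^(m+1)) − 10·(7·10^m - 3·8^m) = (-3)·8^m·(8 − 10) = (6)·8^m. Since 2 | h(m) by the inductive hypothesis, 2 | 10·h(m); and 2 | 6 since 6 = 2·3. Therefore 2 | h(m+1).
By the principle of mathematical induction, the result holds for all N ≥ 1.
Therefore the largest such d is 2.

d = 2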